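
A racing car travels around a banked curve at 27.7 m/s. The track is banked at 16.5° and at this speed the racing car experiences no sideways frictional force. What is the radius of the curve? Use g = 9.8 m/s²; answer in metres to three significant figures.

Frictionless banking: tanθ = v²/(rg), so r = v²/(g tanθ).
r = (27.7)²/(9.8 × tan 16.5°) = 767.3/(9.8 × 0.2962) = 767.3/2.903 = 264.3 m.

264 m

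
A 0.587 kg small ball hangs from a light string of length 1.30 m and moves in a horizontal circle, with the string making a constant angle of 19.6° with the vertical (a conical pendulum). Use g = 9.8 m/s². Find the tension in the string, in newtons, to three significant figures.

6.11 N

Vertically the bob has no acceleration, so T cosθ = mg.
T = mg/cosθ = 0.587 × 9.8 / cos 19.6° = 5.753/0.9421 = 6.106 N.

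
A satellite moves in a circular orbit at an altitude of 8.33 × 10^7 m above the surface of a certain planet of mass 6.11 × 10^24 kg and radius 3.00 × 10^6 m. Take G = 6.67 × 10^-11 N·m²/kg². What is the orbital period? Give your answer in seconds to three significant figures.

250000 s

r = R + h = 3.00 × 10^6 + 8.33 × 10^7 = 8.630 × 10^7 m. Gravity provides the centripetal force: G M m / r² = m v² / r ⇒ v = √(GM/r) = 2173 m/s.
T = 2πr/v = 2π × 8.630 × 10^7 / 2173 = 249500 s.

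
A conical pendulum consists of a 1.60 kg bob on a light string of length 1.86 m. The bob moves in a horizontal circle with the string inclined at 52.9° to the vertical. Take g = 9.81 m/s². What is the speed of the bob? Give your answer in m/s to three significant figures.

4.39 m/s

The radius of the circle is r = L sinθ = 1.86 × sin 52.9° = 1.484 m.
Horizontally T sinθ = mv²/r and vertically T cosθ = mg, so tanθ = v²/(rg).
v = √(r g tanθ) = √(1.484 × 9.81 × 1.322) = √19.24 = 4.387 m/s.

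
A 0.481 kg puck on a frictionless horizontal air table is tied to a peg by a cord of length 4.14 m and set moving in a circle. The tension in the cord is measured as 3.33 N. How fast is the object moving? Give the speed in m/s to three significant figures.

T = m v²/r ⇒ v = √(T r / m) = √(3.33 × 4.14 / 0.481) = √28.66 = 5.354 m/s.

5.35 m/s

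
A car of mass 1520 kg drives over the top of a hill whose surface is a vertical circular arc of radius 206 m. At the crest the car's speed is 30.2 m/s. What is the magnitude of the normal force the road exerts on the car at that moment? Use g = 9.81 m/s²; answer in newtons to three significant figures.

At the crest the centripetal acceleration points downward (toward the centre of the arc), so mg − N = mv²/r.
N = m(g − v²/r) = 1520 × (9.81 − (30.2)²/206) = 1520 × (9.81 − 4.427) = 1520 × 5.383 = 8182 N.

8180 N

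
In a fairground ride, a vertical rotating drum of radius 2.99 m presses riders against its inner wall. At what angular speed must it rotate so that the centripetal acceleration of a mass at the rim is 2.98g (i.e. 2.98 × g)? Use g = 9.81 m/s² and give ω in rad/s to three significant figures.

3.13 rad/s

Centripetal acceleration a_c = ω²r. Setting ω²r = 2.98g:
ω = √(2.98g / r) = √(2.98 × 9.81 / 2.99) = √9.777 = 3.127 rad/s.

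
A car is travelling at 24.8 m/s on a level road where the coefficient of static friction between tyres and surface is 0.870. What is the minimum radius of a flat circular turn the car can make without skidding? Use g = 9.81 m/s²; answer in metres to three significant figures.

At the limit, μ_s m g = m v²/r, so r_min = v²/(μ_s g) = (24.8)²/(0.870 × 9.81) = 615.0/8.535 = 72.06 m.

72.1 m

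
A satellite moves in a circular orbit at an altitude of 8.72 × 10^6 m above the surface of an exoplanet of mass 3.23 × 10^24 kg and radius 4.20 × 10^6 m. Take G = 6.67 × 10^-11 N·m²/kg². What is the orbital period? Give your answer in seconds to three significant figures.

r = R + h = 4.20 × 10^6 + 8.72 × 10^6 = 1.292 × 10^7 m. Gravity provides the centripetal force: G M m / r² = m v² / r ⇒ v = √(GM/r) = 4084 m/s.
T = 2πr/v = 2π × 1.292 × 10^7 / 4084 = 19880 s.

19900 s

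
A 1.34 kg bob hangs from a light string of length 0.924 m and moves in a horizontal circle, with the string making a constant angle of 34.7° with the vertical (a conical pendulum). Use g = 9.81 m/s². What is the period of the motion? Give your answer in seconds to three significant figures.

r = L sinθ = 0.5260 m. From T sinθ = mω²r and T cosθ = mg: tanθ = ω²r/g, so ω² = g tanθ / r = g/(L cosθ).
ω = √(g/(L cosθ)) = √(9.81/(0.924 × 0.8221)) = √12.91 = 3.594 rad/s.
Period = 2π/ω = 1.748 s.

1.75 s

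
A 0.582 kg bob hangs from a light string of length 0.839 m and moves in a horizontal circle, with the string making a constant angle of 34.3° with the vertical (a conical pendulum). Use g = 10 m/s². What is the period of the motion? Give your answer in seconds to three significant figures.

1.65 s

r = L sinθ = 0.4728 m. From T sinθ = mω²r and T cosθ = mg: tanθ = ω²r/g, so ω² = g tanθ / r = g/(L cosθ).
ω = √(g/(L cosθ)) = √(10.0/(0.839 × 0.8261)) = √14.43 = 3.798 rad/s.
Period = 2π/ω = 1.654 s.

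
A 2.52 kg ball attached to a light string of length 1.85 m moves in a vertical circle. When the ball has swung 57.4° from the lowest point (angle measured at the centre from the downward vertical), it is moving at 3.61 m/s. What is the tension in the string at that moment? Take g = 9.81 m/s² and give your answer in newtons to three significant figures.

31.1 N

Take the radial direction toward the centre of the circle as positive. The component of the weight along the string toward the centre is −mg cos φ (φ measured from the bottom), so Newton's second law along the string gives T − mg cos φ = m v²/r.
cos 57.4° = 0.5388, so T = m(v²/r + g cos φ) = 2.52 × ((3.61)²/1.85 + 9.81 × 0.5388) = 2.52 × (7.044 + (5.285)) = 2.52 × 12.33 = 31.07 N.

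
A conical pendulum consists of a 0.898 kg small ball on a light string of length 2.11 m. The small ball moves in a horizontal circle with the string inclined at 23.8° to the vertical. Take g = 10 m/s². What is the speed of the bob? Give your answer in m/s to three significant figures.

1.94 m/s

The radius of the circle is r = L sinθ = 2.11 × sin 23.8° = 0.8515 m.
Horizontally T sinθ = mv²/r and vertically T cosθ = mg, so tanθ = v²/(rg).
v = √(r g tanθ) = √(0.8515 × 10.0 × 0.4411) = √3.755 = 1.938 m/s.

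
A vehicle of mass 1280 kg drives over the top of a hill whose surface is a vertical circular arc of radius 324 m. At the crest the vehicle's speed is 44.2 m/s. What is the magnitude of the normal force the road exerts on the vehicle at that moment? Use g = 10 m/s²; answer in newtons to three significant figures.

5080 N

At the crest the centripetal acceleration points downward (toward the centre of the arc), so mg − N = mv²/r.
N = m(g − v²/r) = 1280 × (10.0 − (44.2)²/324) = 1280 × (10.0 − 6.030) = 1280 × 3.970 = 5082 N.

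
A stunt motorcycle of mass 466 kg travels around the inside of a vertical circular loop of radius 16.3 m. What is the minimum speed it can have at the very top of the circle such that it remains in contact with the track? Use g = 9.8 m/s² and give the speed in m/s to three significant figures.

12.6 m/s

At the highest point the centre is directly below, so both the weight and N act inward: N + mg = mv²/r.
At minimum speed N → 0, so mg = mv_min²/r ⇒ v_min = √(g r) = √(9.8 × 16.3) = 12.64 m/s.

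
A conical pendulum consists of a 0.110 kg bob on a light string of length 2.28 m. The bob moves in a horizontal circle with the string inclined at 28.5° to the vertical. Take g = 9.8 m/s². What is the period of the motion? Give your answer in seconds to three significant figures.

r = L sinθ = 1.088 m. From T sinθ = mω²r and T cosθ = mg: tanθ = ω²r/g, so ω² = g tanθ / r = g/(L cosθ).
ω = √(g/(L cosθ)) = √(9.8/(2.28 × 0.8788)) = √4.891 = 2.212 rad/s.
Period = 2π/ω = 2.841 s.

2.84 s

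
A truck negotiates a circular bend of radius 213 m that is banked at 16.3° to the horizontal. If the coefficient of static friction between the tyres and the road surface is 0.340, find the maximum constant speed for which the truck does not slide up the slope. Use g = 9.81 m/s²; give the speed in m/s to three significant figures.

38.3 m/s

At the maximum speed, friction acts down the slope at its limiting value f = μN. Radially (horizontal, toward centre): N sinθ + μN cosθ = mv²/r. Vertically: N cosθ − μN sinθ = mg.
Dividing: v² = r g (sinθ + μcosθ)/(cosθ − μsinθ).
sinθ + μcosθ = 0.2807 + 0.340×0.9598 = 0.6070; cosθ − μsinθ = 0.9598 − 0.340×0.2807 = 0.8644.
v² = 213 × 9.81 × 0.6070/0.8644 = 1467 m²/s², so v = 38.31 m/s.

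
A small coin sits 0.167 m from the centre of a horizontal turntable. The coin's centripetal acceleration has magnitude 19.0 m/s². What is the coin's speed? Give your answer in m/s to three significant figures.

1.78 m/s

a_c = v²/r ⇒ v = √(a_c · r) = √(19.0 × 0.167) = √3.173 = 1.781 m/s.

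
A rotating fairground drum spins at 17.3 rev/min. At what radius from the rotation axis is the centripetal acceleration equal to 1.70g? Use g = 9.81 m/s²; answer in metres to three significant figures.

5.08 m

ω = 17.3 rev/min × 2π/60 = 1.812 rad/s.
a_c = ω²r = 1.70g ⇒ r = 1.70 × 9.81 / (1.812)² = 16.68/3.282 = 5.081 m.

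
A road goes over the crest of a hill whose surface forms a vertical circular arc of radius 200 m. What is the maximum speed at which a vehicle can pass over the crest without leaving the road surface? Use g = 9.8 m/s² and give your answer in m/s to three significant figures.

At the crest the centre of the circle is below the vehicle, so the net downward (centripetal) force is mg − N = mv²/r.
The vehicle leaves the road when N → 0, giving v_max = √(g r) = √(9.8 × 200) = 44.27 m/s.

44.3 m/s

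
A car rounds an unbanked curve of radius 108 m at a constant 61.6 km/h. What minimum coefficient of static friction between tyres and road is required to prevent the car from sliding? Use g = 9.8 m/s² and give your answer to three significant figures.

0.277

v = 61.6/3.6 = 17.11 m/s.
Friction provides the centripetal force: μ_s m g = m v²/r, so μ_s = v²/(g r) = (17.11)²/(9.8 × 108) = 292.8/1058 = 0.2766.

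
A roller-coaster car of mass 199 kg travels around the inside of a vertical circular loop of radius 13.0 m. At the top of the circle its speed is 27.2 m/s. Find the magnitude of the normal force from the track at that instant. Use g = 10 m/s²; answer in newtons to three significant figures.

At the top, both N and the weight mg point inward (toward the centre), so N + mg = mv²/r.
N = m(v²/r − g) = 199 × ((27.2)²/13.0 − 10.0) = 199 × (56.91 − 10.0) = 199 × 46.91 = 9335 N.

9340 N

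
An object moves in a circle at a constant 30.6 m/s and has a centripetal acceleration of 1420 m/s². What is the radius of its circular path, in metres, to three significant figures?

0.659 m

a_c = v²/r ⇒ r = v²/a_c = (30.6)²/1420 = 936.4/1420 = 0.6594 m.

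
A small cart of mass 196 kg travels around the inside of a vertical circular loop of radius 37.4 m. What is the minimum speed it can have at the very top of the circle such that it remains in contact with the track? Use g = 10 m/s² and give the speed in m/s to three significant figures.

At the highest point the centre is directly below, so both the weight and N act inward: N + mg = mv²/r.
At minimum speed N → 0, so mg = mv_min²/r ⇒ v_min = √(g r) = √(10.0 × 37.4) = 19.34 m/s.

19.3 m/s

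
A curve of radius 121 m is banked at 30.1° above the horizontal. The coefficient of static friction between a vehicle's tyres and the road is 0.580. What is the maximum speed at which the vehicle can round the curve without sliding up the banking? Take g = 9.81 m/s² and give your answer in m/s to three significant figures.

At the maximum speed, friction acts down the slope at its limiting value f = μN. Radially (horizontal, toward centre): N sinθ + μN cosθ = mv²/r. Vertically: N cosθ − μN sinθ = mg.
Dividing: v² = r g (sinθ + μcosθ)/(cosθ − μsinθ).
sinθ + μcosθ = 0.5015 + 0.580×0.8652 = 1.003; cosθ − μsinθ = 0.8652 − 0.580×0.5015 = 0.5743.
v² = 121 × 9.81 × 1.003/0.5743 = 2074 m²/s², so v = 45.54 m/s.

45.5 m/s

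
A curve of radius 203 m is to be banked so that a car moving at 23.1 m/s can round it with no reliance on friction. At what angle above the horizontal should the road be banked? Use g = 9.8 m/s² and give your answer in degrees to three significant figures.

15.0°

With no friction, the horizontal component of the normal force provides the centripetal force: N sinθ = mv²/r, while N cosθ = mg vertically.
Dividing: tanθ = v²/(r g) = (23.1)²/(203 × 9.8) = 533.6/1989 = 0.2682.
θ = arctan(0.2682) = 15.01°.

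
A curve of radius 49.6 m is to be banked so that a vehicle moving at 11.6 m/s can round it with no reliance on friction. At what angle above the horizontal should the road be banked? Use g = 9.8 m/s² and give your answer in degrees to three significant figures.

With no friction, the horizontal component of the normal force provides the centripetal force: N sinθ = mv²/r, while N cosθ = mg vertically.
Dividing: tanθ = v²/(r g) = (11.6)²/(49.6 × 9.8) = 134.6/486.1 = 0.2768.
θ = arctan(0.2768) = 15.47°.

15.5°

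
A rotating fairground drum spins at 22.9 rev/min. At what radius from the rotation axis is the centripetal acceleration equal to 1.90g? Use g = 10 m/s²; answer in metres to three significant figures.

3.30 m

ω = 22.9 rev/min × 2π/60 = 2.398 rad/s.
a_c = ω²r = 1.90g ⇒ r = 1.90 × 10.0 / (2.398)² = 19.00/5.751 = 3.304 m.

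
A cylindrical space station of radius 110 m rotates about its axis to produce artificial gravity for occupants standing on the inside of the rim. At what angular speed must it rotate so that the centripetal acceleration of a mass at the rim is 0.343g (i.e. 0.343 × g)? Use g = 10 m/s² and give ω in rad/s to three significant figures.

0.177 rad/s

Centripetal acceleration a_c = ω²r. Setting ω²r = 0.343g:
ω = √(0.343g / r) = √(0.343 × 10.0 / 110) = √0.03118 = 0.1766 rad/s.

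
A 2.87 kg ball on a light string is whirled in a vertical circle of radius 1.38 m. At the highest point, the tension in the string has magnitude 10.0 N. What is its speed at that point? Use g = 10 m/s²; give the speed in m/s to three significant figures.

At the top, T + mg = mv²/r, so v = √(r(T/m + g)) = √(1.38 × (10.0/2.87 + 10.0)) = √(1.38 × 13.48) = √18.61 = 4.314 m/s.

4.31 m/s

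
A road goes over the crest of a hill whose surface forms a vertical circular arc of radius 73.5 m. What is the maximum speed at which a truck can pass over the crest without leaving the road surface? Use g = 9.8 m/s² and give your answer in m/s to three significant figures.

At the crest the centre of the circle is below the truck, so the net downward (centripetal) force is mg − N = mv²/r.
The truck leaves the road when N → 0, giving v_max = √(g r) = √(9.8 × 73.5) = 26.84 m/s.

26.8 m/s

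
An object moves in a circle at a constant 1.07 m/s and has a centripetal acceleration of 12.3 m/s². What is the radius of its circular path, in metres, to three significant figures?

a_c = v²/r ⇒ r = v²/a_c = (1.07)²/12.3 = 1.145/12.3 = 0.09308 m.

0.0931 m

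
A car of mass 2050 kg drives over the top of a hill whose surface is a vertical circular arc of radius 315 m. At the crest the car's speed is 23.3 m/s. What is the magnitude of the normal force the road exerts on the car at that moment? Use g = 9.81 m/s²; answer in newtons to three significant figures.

At the crest the centripetal acceleration points downward (toward the centre of the arc), so mg − N = mv²/r.
N = m(g − v²/r) = 2050 × (9.81 − (23.3)²/315) = 2050 × (9.81 − 1.723) = 2050 × 8.087 = 16580 N.

16600 N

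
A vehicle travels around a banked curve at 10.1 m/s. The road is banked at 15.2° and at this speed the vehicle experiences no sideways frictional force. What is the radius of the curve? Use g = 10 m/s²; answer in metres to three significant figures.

37.5 m

Frictionless banking: tanθ = v²/(rg), so r = v²/(g tanθ).
r = (10.1)²/(10.0 × tan 15.2°) = 102.0/(10.0 × 0.2717) = 102.0/2.717 = 37.55 m.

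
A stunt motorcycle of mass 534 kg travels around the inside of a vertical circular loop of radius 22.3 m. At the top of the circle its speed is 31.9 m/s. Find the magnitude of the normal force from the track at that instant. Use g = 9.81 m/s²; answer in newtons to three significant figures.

19100 N

At the top, both N and the weight mg point inward (toward the centre), so N + mg = mv²/r.
N = m(v²/r − g) = 534 × ((31.9)²/22.3 − 9.81) = 534 × (45.63 − 9.81) = 534 × 35.82 = 19130 N.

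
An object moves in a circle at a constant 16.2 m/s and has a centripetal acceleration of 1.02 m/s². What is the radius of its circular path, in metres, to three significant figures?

257 m

a_c = v²/r ⇒ r = v²/a_c = (16.2)²/1.02 = 262.4/1.02 = 257.3 m.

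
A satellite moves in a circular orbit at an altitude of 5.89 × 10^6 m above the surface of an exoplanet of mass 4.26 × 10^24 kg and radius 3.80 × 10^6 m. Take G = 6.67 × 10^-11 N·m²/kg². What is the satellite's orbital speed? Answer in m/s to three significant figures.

Orbital radius r = R + h = 3.80 × 10^6 + 5.89 × 10^6 = 9.690 × 10^6 m.
Gravity supplies the centripetal force: G M m / r² = m v² / r, so v = √(GM/r).
v = √(6.67 × 10^-11 × 4.26 × 10^24 / 9.690 × 10^6) = √(2.932 × 10^7) = 5415 m/s.

5420 m/s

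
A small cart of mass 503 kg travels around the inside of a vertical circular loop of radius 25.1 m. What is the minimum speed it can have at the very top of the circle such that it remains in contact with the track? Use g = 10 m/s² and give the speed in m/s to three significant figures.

15.8 m/s

At the highest point the centre is directly below, so both the weight and N act inward: N + mg = mv²/r.
At minimum speed N → 0, so mg = mv_min²/r ⇒ v_min = √(g r) = √(10.0 × 25.1) = 15.84 m/s.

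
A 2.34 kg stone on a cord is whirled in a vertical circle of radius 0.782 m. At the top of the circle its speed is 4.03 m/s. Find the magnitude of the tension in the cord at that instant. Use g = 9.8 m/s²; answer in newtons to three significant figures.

At the top, both T and the weight mg point inward (toward the centre), so T + mg = mv²/r.
T = m(v²/r − g) = 2.34 × ((4.03)²/0.782 − 9.8) = 2.34 × (20.77 − 9.8) = 2.34 × 10.97 = 25.67 N.

25.7 N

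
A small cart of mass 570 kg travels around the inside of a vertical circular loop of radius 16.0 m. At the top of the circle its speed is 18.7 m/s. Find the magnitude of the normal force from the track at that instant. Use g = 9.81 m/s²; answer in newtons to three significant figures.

At the top, both N and the weight mg point inward (toward the centre), so N + mg = mv²/r.
N = m(v²/r − g) = 570 × ((18.7)²/16.0 − 9.81) = 570 × (21.86 − 9.81) = 570 × 12.05 = 6866 N.

6870 N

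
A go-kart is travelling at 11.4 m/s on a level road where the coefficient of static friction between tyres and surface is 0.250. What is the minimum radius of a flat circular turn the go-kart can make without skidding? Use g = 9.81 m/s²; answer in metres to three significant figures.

At the limit, μ_s m g = m v²/r, so r_min = v²/(μ_s g) = (11.4)²/(0.250 × 9.81) = 130.0/2.452 = 52.99 m.

53.0 m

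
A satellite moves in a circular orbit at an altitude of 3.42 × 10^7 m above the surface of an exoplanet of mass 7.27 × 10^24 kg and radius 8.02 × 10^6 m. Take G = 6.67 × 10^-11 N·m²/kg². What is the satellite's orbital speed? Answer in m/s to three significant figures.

Orbital radius r = R + h = 8.02 × 10^6 + 3.42 × 10^7 = 4.222 × 10^7 m.
Gravity supplies the centripetal force: G M m / r² = m v² / r, so v = √(GM/r).
v = √(6.67 × 10^-11 × 7.27 × 10^24 / 4.222 × 10^7) = √(1.149 × 10^7) = 3389 m/s.

3390 m/s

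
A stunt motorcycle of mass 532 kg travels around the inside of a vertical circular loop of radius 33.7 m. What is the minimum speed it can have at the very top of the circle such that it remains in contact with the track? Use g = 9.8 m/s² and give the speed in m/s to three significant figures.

At the top, both weight mg and N point toward the centre: N + mg = mv²/r.
At minimum speed N → 0, so mg = mv_min²/r ⇒ v_min = √(g r) = √(9.8 × 33.7) = 18.17 m/s.

18.2 m/s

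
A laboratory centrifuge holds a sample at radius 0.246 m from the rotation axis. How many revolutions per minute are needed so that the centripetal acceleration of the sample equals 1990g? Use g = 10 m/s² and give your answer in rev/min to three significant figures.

2720 rev/min

Require ω²r = 1990g, so ω = √(1990 × 10.0/0.246) = 284.4 rad/s.
In rev/min: ω × 60/(2π) = 284.4 × 60/(2π) = 2716 rev/min.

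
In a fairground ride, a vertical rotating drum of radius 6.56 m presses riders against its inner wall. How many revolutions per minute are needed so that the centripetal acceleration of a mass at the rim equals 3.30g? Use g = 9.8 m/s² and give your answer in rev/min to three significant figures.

21.2 rev/min

Require ω²r = 3.30g, so ω = √(3.30 × 9.8/6.56) = 2.220 rad/s.
In rev/min: ω × 60/(2π) = 2.220 × 60/(2π) = 21.20 rev/min.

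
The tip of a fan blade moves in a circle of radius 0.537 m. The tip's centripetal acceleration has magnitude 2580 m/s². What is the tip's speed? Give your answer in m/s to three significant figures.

a_c = v²/r ⇒ v = √(a_c · r) = √(2580 × 0.537) = √1385 = 37.22 m/s.

37.2 m/s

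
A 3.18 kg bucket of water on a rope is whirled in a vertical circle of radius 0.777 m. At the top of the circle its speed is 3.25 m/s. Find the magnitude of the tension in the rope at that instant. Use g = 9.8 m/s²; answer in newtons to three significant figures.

At the top, both T and the weight mg point inward (toward the centre), so T + mg = mv²/r.
T = m(v²/r − g) = 3.18 × ((3.25)²/0.777 − 9.8) = 3.18 × (13.59 − 9.8) = 3.18 × 3.794 = 12.06 N.

12.1 N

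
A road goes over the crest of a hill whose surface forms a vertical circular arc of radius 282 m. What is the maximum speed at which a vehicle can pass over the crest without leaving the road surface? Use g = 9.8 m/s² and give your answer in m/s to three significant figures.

52.6 m/s

At the crest the centre of the circle is below the vehicle, so the net downward (centripetal) force is mg − N = mv²/r.
The vehicle leaves the road when N → 0, giving v_max = √(g r) = √(9.8 × 282) = 52.57 m/s.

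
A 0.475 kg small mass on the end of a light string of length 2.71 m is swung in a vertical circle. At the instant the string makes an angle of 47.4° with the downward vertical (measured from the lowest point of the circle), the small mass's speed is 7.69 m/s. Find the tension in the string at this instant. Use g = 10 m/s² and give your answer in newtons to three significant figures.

Take the radial direction toward the centre of the circle as positive. The component of the weight along the string toward the centre is −mg cos φ (φ measured from the bottom), so Newton's second law along the string gives T − mg cos φ = m v²/r.
cos 47.4° = 0.6769, so T = m(v²/r + g cos φ) = 0.475 × ((7.69)²/2.71 + 10.0 × 0.6769) = 0.475 × (21.82 + (6.769)) = 0.475 × 28.59 = 13.58 N.

13.6 N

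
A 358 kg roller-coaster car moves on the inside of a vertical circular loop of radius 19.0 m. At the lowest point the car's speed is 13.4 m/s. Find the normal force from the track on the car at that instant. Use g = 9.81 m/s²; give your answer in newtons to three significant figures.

At the lowest point, N points up (toward the centre) and the weight mg points down (away from the centre), so the net inward force is N − mg = mv²/r.
N = m(v²/r + g) = 358 × ((13.4)²/19.0 + 9.81) = 358 × (9.451 + 9.81) = 358 × 19.26 = 6895 N.

6900 N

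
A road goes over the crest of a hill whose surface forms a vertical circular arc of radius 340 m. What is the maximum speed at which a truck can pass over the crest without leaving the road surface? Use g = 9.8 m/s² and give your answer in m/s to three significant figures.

At the crest the centre of the circle is below the truck, so the net downward (centripetal) force is mg − N = mv²/r.
The truck leaves the road when N → 0, giving v_max = √(g r) = √(9.8 × 340) = 57.72 m/s.

57.7 m/s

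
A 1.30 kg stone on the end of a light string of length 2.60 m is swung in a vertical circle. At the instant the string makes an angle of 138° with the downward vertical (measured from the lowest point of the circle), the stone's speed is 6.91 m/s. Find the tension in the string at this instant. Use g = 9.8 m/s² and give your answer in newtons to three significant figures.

14.4 N

Take the radial direction toward the centre of the circle as positive. The component of the weight along the string toward the centre is −mg cos φ (φ measured from the bottom), so Newton's second law along the string gives T − mg cos φ = m v²/r.
cos 138° = -0.7431, so T = m(v²/r + g cos φ) = 1.30 × ((6.91)²/2.60 + 9.8 × -0.7431) = 1.30 × (18.36 + (-7.283)) = 1.30 × 11.08 = 14.41 N.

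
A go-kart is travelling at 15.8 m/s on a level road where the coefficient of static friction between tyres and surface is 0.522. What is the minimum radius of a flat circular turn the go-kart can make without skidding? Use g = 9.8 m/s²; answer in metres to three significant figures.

48.8 m

At the limit, μ_s m g = m v²/r, so r_min = v²/(μ_s g) = (15.8)²/(0.522 × 9.8) = 249.6/5.116 = 48.80 m.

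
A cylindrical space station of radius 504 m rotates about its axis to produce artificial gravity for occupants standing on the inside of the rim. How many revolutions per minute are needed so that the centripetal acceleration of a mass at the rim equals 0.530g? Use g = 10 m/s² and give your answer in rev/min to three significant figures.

0.979 rev/min

Require ω²r = 0.530g, so ω = √(0.530 × 10.0/504) = 0.1025 rad/s.
In rev/min: ω × 60/(2π) = 0.1025 × 60/(2π) = 0.9793 rev/min.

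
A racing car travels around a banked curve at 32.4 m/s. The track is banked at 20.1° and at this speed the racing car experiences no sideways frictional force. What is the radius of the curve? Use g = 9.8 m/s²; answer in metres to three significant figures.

Frictionless banking: tanθ = v²/(rg), so r = v²/(g tanθ).
r = (32.4)²/(9.8 × tan 20.1°) = 1050/(9.8 × 0.3659) = 1050/3.586 = 292.7 m.

293 m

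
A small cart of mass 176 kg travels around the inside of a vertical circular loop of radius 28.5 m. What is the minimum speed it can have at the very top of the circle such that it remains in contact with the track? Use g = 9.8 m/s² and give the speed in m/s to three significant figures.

16.7 m/s

At the top, both weight mg and N point toward the centre: N + mg = mv²/r.
At minimum speed N → 0, so mg = mv_min²/r ⇒ v_min = √(g r) = √(9.8 × 28.5) = 16.71 m/s.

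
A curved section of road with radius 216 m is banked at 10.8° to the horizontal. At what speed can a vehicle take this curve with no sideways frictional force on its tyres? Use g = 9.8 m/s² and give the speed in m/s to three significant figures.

On a frictionless banked curve, N sinθ = mv²/r and N cosθ = mg, so tanθ = v²/(rg).
v = √(r g tanθ) = √(216 × 9.8 × tan 10.8°) = √(216 × 9.8 × 0.1908) = √403.8 = 20.09 m/s.

20.1 m/s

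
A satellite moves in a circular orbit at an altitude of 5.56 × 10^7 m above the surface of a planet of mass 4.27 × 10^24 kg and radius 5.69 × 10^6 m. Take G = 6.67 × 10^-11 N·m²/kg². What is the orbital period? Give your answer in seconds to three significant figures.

r = R + h = 5.69 × 10^6 + 5.56 × 10^7 = 6.129 × 10^7 m. Gravity provides the centripetal force: G M m / r² = m v² / r ⇒ v = √(GM/r) = 2156 m/s.
T = 2πr/v = 2π × 6.129 × 10^7 / 2156 = 178600 s.

179000 s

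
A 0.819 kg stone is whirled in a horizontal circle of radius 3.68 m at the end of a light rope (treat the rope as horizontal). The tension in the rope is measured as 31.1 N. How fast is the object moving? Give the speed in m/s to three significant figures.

T = m v²/r ⇒ v = √(T r / m) = √(31.1 × 3.68 / 0.819) = √139.7 = 11.82 m/s.

11.8 m/s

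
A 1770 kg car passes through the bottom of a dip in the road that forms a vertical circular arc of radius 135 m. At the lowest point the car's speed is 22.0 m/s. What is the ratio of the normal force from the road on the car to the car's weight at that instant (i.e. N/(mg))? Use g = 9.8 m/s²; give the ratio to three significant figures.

At the bottom, N − mg = mv²/r, so N = m(v²/r + g) and N/(mg) = v²/(rg) + 1 = (22.0)²/(135 × 9.8) + 1 = 0.3658 + 1 = 1.366.

1.37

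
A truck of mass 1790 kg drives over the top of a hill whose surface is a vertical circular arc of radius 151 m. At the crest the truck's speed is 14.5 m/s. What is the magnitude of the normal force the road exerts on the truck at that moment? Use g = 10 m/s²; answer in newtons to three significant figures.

15400 N

At the crest the centripetal acceleration points downward (toward the centre of the arc), so mg − N = mv²/r.
N = m(g − v²/r) = 1790 × (10.0 − (14.5)²/151) = 1790 × (10.0 − 1.392) = 1790 × 8.608 = 15410 N.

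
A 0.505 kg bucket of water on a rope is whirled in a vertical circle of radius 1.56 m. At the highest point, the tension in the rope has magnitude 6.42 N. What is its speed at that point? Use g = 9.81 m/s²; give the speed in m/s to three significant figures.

5.93 m/s

At the top, T + mg = mv²/r, so v = √(r(T/m + g)) = √(1.56 × (6.42/0.505 + 9.81)) = √(1.56 × 22.52) = √35.14 = 5.928 m/s.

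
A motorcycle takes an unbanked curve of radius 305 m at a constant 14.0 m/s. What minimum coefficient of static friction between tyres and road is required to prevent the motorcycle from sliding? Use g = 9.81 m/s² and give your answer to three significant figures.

0.0655

Friction provides the centripetal force: μ_s m g = m v²/r, so μ_s = v²/(g r) = (14.00)²/(9.81 × 305) = 196.0/2992 = 0.06551.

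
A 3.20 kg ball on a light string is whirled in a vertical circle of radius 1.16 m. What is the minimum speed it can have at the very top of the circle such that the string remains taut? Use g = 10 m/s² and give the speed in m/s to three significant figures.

At the top, both weight mg and T point toward the centre: T + mg = mv²/r.
At minimum speed T → 0, so mg = mv_min²/r ⇒ v_min = √(g r) = √(10.0 × 1.16) = 3.406 m/s.

3.41 m/s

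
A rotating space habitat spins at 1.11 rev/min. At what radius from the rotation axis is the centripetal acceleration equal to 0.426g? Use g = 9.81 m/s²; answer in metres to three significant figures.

309 m

ω = 1.11 rev/min × 2π/60 = 0.1162 rad/s.
a_c = ω²r = 0.426g ⇒ r = 0.426 × 9.81 / (0.1162)² = 4.179/0.01351 = 309.3 m.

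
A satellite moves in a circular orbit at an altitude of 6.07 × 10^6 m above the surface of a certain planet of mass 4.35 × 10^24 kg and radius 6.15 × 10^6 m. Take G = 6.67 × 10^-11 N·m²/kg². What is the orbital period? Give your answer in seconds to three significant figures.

r = R + h = 6.15 × 10^6 + 6.07 × 10^6 = 1.222 × 10^7 m. Gravity provides the centripetal force: G M m / r² = m v² / r ⇒ v = √(GM/r) = 4873 m/s.
T = 2πr/v = 2π × 1.222 × 10^7 / 4873 = 15760 s.

15800 s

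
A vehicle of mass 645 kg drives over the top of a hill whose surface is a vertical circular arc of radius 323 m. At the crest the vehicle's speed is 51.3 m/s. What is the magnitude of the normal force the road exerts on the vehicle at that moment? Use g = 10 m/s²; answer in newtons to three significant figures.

At the crest the centripetal acceleration points downward (toward the centre of the arc), so mg − N = mv²/r.
N = m(g − v²/r) = 645 × (10.0 − (51.3)²/323) = 645 × (10.0 − 8.148) = 645 × 1.852 = 1195 N.

1190 N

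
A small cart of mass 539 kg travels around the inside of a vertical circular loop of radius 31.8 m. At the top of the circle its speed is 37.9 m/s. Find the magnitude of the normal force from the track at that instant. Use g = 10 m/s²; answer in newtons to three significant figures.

19000 N

At the top, both N and the weight mg point inward (toward the centre), so N + mg = mv²/r.
N = m(v²/r − g) = 539 × ((37.9)²/31.8 − 10.0) = 539 × (45.17 − 10.0) = 539 × 35.17 = 18960 N.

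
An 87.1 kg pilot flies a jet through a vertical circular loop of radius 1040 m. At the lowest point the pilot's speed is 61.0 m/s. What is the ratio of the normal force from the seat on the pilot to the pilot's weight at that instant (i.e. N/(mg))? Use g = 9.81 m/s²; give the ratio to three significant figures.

At the bottom, N − mg = mv²/r, so N = m(v²/r + g) and N/(mg) = v²/(rg) + 1 = (61.0)²/(1040 × 9.81) + 1 = 0.3647 + 1 = 1.365.

1.36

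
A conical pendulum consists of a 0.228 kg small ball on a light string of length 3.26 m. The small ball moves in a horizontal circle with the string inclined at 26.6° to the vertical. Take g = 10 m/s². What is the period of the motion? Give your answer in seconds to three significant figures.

r = L sinθ = 1.460 m. From T sinθ = mω²r and T cosθ = mg: tanθ = ω²r/g, so ω² = g tanθ / r = g/(L cosθ).
ω = √(g/(L cosθ)) = √(10.0/(3.26 × 0.8942)) = √3.431 = 1.852 rad/s.
Period = 2π/ω = 3.392 s.

3.39 s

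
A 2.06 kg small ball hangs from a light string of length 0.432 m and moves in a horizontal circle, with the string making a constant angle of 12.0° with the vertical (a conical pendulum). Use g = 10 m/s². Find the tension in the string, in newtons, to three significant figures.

Vertically the bob has no acceleration, so T cosθ = mg.
T = mg/cosθ = 2.06 × 10.0 / cos 12.0° = 20.60/0.9781 = 21.06 N.

21.1 N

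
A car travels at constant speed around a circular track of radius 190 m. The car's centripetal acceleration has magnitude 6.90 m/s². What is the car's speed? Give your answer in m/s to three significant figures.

a_c = v²/r ⇒ v = √(a_c · r) = √(6.90 × 190) = √1311 = 36.21 m/s.

36.2 m/s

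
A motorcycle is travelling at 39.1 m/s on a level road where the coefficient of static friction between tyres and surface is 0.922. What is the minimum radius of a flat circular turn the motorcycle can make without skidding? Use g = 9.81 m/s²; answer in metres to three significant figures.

At the limit, μ_s m g = m v²/r, so r_min = v²/(μ_s g) = (39.1)²/(0.922 × 9.81) = 1529/9.045 = 169.0 m.

169 m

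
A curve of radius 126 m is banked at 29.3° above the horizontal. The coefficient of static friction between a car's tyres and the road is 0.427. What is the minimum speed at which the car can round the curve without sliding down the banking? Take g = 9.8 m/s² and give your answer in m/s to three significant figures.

At the minimum speed, friction acts up the slope at its limiting value f = μN. Radially (horizontal, toward centre): N sinθ − μN cosθ = mv²/r. Vertically: N cosθ + μN sinθ = mg.
Dividing: v² = r g (sinθ − μcosθ)/(cosθ + μsinθ).
sinθ − μcosθ = 0.4894 − 0.427×0.8721 = 0.1170; cosθ + μsinθ = 0.8721 + 0.427×0.4894 = 1.081.
v² = 126 × 9.8 × 0.1170/1.081 = 133.7 m²/s², so v = 11.56 m/s.

11.6 m/s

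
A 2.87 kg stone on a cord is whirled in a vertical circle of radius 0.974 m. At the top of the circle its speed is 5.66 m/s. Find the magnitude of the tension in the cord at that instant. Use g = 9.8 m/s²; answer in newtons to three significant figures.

66.3 N

At the top, both T and the weight mg point inward (toward the centre), so T + mg = mv²/r.
T = m(v²/r − g) = 2.87 × ((5.66)²/0.974 − 9.8) = 2.87 × (32.89 − 9.8) = 2.87 × 23.09 = 66.27 N.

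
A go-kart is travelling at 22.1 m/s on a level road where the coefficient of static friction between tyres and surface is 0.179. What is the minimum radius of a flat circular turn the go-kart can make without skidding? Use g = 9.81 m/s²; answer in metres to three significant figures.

At the limit, μ_s m g = m v²/r, so r_min = v²/(μ_s g) = (22.1)²/(0.179 × 9.81) = 488.4/1.756 = 278.1 m.

278 m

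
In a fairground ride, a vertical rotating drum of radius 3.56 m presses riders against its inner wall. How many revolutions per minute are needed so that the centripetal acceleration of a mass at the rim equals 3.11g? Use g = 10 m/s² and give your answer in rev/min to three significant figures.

28.2 rev/min

Require ω²r = 3.11g, so ω = √(3.11 × 10.0/3.56) = 2.956 rad/s.
In rev/min: ω × 60/(2π) = 2.956 × 60/(2π) = 28.22 rev/min.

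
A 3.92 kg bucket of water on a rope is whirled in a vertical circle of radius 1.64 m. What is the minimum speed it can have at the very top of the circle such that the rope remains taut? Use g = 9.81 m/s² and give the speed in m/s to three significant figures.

4.01 m/s

At the top, both weight mg and T point toward the centre: T + mg = mv²/r.
At minimum speed T → 0, so mg = mv_min²/r ⇒ v_min = √(g r) = √(9.81 × 1.64) = 4.011 m/s.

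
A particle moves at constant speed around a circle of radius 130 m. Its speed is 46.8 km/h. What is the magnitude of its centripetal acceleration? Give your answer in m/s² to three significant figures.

v = 46.8 km/h = 46.8/3.6 = 13.00 m/s.
a_c = v²/r = (13.00)²/130 = 169.0/130 = 1.300 m/s².

1.30 m/s²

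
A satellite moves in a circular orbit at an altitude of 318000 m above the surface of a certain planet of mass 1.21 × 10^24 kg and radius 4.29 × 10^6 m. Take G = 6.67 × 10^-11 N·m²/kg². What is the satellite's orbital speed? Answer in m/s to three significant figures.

Orbital radius r = R + h = 4.29 × 10^6 + 318000 = 4.608 × 10^6 m.
Gravity supplies the centripetal force: G M m / r² = m v² / r, so v = √(GM/r).
v = √(6.67 × 10^-11 × 1.21 × 10^24 / 4.608 × 10^6) = √(1.751 × 10^7) = 4185 m/s.

4190 m/s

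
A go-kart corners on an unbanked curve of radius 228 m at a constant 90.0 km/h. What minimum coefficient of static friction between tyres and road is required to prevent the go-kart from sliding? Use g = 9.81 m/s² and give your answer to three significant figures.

v = 90.0/3.6 = 25.00 m/s.
Friction provides the centripetal force: μ_s m g = m v²/r, so μ_s = v²/(g r) = (25.00)²/(9.81 × 228) = 625.0/2237 = 0.2794.

0.279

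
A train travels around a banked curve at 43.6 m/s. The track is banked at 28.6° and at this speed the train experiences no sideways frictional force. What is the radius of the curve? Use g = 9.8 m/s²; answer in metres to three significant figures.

Frictionless banking: tanθ = v²/(rg), so r = v²/(g tanθ).
r = (43.6)²/(9.8 × tan 28.6°) = 1901/(9.8 × 0.5452) = 1901/5.343 = 355.8 m.

356 m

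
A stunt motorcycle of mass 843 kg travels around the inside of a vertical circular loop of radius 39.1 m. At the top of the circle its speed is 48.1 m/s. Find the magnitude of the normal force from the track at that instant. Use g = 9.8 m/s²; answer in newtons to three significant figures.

41600 N

At the top, both N and the weight mg point inward (toward the centre), so N + mg = mv²/r.
N = m(v²/r − g) = 843 × ((48.1)²/39.1 − 9.8) = 843 × (59.17 − 9.8) = 843 × 49.37 = 41620 N.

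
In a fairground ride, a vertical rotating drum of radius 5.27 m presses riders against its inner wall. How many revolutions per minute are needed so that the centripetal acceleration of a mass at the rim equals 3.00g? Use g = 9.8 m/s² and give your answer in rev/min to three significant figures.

22.6 rev/min

Require ω²r = 3.00g, so ω = √(3.00 × 9.8/5.27) = 2.362 rad/s.
In rev/min: ω × 60/(2π) = 2.362 × 60/(2π) = 22.55 rev/min.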